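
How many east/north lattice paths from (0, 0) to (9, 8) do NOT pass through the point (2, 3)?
Number of paths = 16390

Total paths from (0, 0) to (9, 8): C(17, 9) = 24310. Paths through (2, 3): (paths (0, 0) → (2, 3)) × (paths (2, 3) → (9, 8)) = C(5, 2) · C(12, 7) = 10 · 792 = 7920. Avoidance count = 24310 − 7920 = 16390.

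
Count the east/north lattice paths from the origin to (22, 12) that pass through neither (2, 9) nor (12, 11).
Number of paths = 533423707

Inclusion–exclusion. Total paths: C(34, 22) = 548354040. Through P₁: C(11, 2)·C(23, 20) = 97405. Through P₂: C(23, 12)·C(11, 10) = 14872858. Since P₁ is strictly southwest of P₂, a monotone path through both must visit P₁ then P₂; paths through both = C(11, 2)·C(12, 10)·C(11, 10) = 39930. Avoid both = 548354040 − 97405 − 14872858 + 39930 = 533423707.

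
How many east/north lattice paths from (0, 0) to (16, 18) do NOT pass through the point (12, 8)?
Number of paths = 2077865460

Total paths from (0, 0) to (16, 18): C(34, 16) = 2203961430. Paths through (12, 8): (paths (0, 0) → (12, 8)) × (paths (12, 8) → (16, 18)) = C(20, 12) · C(14, 4) = 125970 · 1001 = 126095970. Avoidance count = 2203961430 − 126095970 = 2077865460.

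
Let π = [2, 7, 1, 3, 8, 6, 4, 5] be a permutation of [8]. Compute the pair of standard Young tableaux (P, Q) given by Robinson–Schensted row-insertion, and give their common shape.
P = [1, 3, 4, 5] / [2, 6, 8] / [7];  Q = [1, 2, 5, 8] / [3, 4, 6] / [7];  common shape = (4, 3, 1)

Row-insert the values π_1, π_2, … into P one at a time, bumping the leftmost entry strictly greater than the inserted value down to the next row. The recording tableau Q records, in position (i, j), the step at which that cell was added to P.
  Insert 2 (step 1): P = [2];  Q = [1]
  Insert 7 (step 2): P = [2, 7];  Q = [1, 2]
  Insert 1 (step 3): P = [1, 7] / [2];  Q = [1, 2] / [3]
  Insert 3 (step 4): P = [1, 3] / [2, 7];  Q = [1, 2] / [3, 4]
  Insert 8 (step 5): P = [1, 3, 8] / [2, 7];  Q = [1, 2, 5] / [3, 4]
  Insert 6 (step 6): P = [1, 3, 6] / [2, 7, 8];  Q = [1, 2, 5] / [3, 4, 6]
  Insert 4 (step 7): P = [1, 3, 4] / [2, 6, 8] / [7];  Q = [1, 2, 5] / [3, 4, 6] / [7]
  Insert 5 (step 8): P = [1, 3, 4, 5] / [2, 6, 8] / [7];  Q = [1, 2, 5, 8] / [3, 4, 6] / [7]
Final shape: (4, 3, 1).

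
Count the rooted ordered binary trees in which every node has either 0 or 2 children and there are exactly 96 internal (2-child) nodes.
C_96 = 3721443204405954385563870541379246659709506697378694300

These full binary trees are counted by the Catalan number C_n = (1/(n + 1)) · C(2n, n). For n = 96: C_96 = (1/97) · C(192, 96) = 360979990827377575399695442513786925991822149645733347100/97 = 3721443204405954385563870541379246659709506697378694300.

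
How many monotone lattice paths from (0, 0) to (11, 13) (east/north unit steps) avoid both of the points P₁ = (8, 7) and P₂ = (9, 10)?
Number of paths = 1289224

Inclusion–exclusion. Total paths: C(24, 11) = 2496144. Through P₁: C(15, 8)·C(9, 3) = 540540. Through P₂: C(19, 9)·C(5, 2) = 923780. Since P₁ is strictly southwest of P₂, a monotone path through both must visit P₁ then P₂; paths through both = C(15, 8)·C(4, 1)·C(5, 2) = 257400. Avoid both = 2496144 − 540540 − 923780 + 257400 = 1289224.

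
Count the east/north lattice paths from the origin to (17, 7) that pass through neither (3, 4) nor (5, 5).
Number of paths = 308927

Inclusion–exclusion. Total paths: C(24, 17) = 346104. Through P₁: C(7, 3)·C(17, 14) = 23800. Through P₂: C(10, 5)·C(14, 12) = 22932. Since P₁ is strictly southwest of P₂, a monotone path through both must visit P₁ then P₂; paths through both = C(7, 3)·C(3, 2)·C(14, 12) = 9555. Avoid both = 346104 − 23800 − 22932 + 9555 = 308927.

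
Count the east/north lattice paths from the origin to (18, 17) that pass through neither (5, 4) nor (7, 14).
Number of paths = 3187793154

Inclusion–exclusion. Total paths: C(35, 18) = 4537567650. Through P₁: C(9, 5)·C(26, 13) = 1310475600. Through P₂: C(21, 7)·C(14, 11) = 42325920. Since P₁ is strictly southwest of P₂, a monotone path through both must visit P₁ then P₂; paths through both = C(9, 5)·C(12, 2)·C(14, 11) = 3027024. Avoid both = 4537567650 − 1310475600 − 42325920 + 3027024 = 3187793154.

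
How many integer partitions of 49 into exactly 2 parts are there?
p(49, 2 parts) = 24

Partitions of n into exactly k parts are in bijection with partitions of n − k into at most k parts (subtract 1 from each part). So p(49, exactly 2) = p(47, parts ≤ 2). Computing via the recurrence p(m, j) = p(m, j−1) + p(m−j, j) gives 24.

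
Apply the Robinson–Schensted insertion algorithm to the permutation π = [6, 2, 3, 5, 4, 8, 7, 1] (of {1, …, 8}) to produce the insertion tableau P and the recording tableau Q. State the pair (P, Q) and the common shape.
P = [1, 3, 4, 7] / [2, 8] / [5] / [6];  Q = [1, 3, 4, 6] / [2, 7] / [5] / [8];  common shape = (4, 2, 1, 1)

Row-insert the values π_1, π_2, … into P one at a time, bumping the leftmost entry strictly greater than the inserted value down to the next row. The recording tableau Q records, in position (i, j), the step at which that cell was added to P.
  Insert 6 (step 1): P = [6];  Q = [1]
  Insert 2 (step 2): P = [2] / [6];  Q = [1] / [2]
  Insert 3 (step 3): P = [2, 3] / [6];  Q = [1, 3] / [2]
  Insert 5 (step 4): P = [2, 3, 5] / [6];  Q = [1, 3, 4] / [2]
  Insert 4 (step 5): P = [2, 3, 4] / [5] / [6];  Q = [1, 3, 4] / [2] / [5]
  Insert 8 (step 6): P = [2, 3, 4, 8] / [5] / [6];  Q = [1, 3, 4, 6] / [2] / [5]
  Insert 7 (step 7): P = [2, 3, 4, 7] / [5, 8] / [6];  Q = [1, 3, 4, 6] / [2, 7] / [5]
  Insert 1 (step 8): P = [1, 3, 4, 7] / [2, 8] / [5] / [6];  Q = [1, 3, 4, 6] / [2, 7] / [5] / [8]
Final shape: (4, 2, 1, 1).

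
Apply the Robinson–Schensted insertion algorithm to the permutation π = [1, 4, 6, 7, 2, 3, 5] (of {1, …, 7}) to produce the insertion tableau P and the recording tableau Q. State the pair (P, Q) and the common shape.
P = [1, 2, 3, 5] / [4, 6, 7];  Q = [1, 2, 3, 4] / [5, 6, 7];  common shape = (4, 3)

Row-insert the values π_1, π_2, … into P one at a time, bumping the leftmost entry strictly greater than the inserted value down to the next row. The recording tableau Q records, in position (i, j), the step at which that cell was added to P.
  Insert 1 (step 1): P = [1];  Q = [1]
  Insert 4 (step 2): P = [1, 4];  Q = [1, 2]
  Insert 6 (step 3): P = [1, 4, 6];  Q = [1, 2, 3]
  Insert 7 (step 4): P = [1, 4, 6, 7];  Q = [1, 2, 3, 4]
  Insert 2 (step 5): P = [1, 2, 6, 7] / [4];  Q = [1, 2, 3, 4] / [5]
  Insert 3 (step 6): P = [1, 2, 3, 7] / [4, 6];  Q = [1, 2, 3, 4] / [5, 6]
  Insert 5 (step 7): P = [1, 2, 3, 5] / [4, 6, 7];  Q = [1, 2, 3, 4] / [5, 6, 7]
Final shape: (4, 3).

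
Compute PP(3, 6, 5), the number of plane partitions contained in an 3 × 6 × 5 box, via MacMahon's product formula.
PP(3, 6, 5) = 3737448

Evaluate the triple product over i = 1..3, j = 1..6, k = 1..5. The factors are (2/1) · (3/2) · (4/3) · (5/4) · (6/5) · (3/2) · (4/3) · (5/4) · … (90 factors total). The numerators and denominators telescope so the product is an integer; carrying out the multiplication exactly gives PP(3, 6, 5) = 3737448.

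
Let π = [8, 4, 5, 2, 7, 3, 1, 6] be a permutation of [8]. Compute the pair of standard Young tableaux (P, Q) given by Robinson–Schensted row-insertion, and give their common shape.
P = [1, 3, 6] / [2, 5, 7] / [4] / [8];  Q = [1, 3, 5] / [2, 6, 8] / [4] / [7];  common shape = (3, 3, 1, 1)

Row-insert the values π_1, π_2, … into P one at a time, bumping the leftmost entry strictly greater than the inserted value down to the next row. The recording tableau Q records, in position (i, j), the step at which that cell was added to P.
  Insert 8 (step 1): P = [8];  Q = [1]
  Insert 4 (step 2): P = [4] / [8];  Q = [1] / [2]
  Insert 5 (step 3): P = [4, 5] / [8];  Q = [1, 3] / [2]
  Insert 2 (step 4): P = [2, 5] / [4] / [8];  Q = [1, 3] / [2] / [4]
  Insert 7 (step 5): P = [2, 5, 7] / [4] / [8];  Q = [1, 3, 5] / [2] / [4]
  Insert 3 (step 6): P = [2, 3, 7] / [4, 5] / [8];  Q = [1, 3, 5] / [2, 6] / [4]
  Insert 1 (step 7): P = [1, 3, 7] / [2, 5] / [4] / [8];  Q = [1, 3, 5] / [2, 6] / [4] / [7]
  Insert 6 (step 8): P = [1, 3, 6] / [2, 5, 7] / [4] / [8];  Q = [1, 3, 5] / [2, 6, 8] / [4] / [7]
Final shape: (3, 3, 1, 1).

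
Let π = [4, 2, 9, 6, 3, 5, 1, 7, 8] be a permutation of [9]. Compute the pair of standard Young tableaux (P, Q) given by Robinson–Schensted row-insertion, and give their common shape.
P = [1, 3, 5, 7, 8] / [2, 6] / [4] / [9];  Q = [1, 3, 6, 8, 9] / [2, 4] / [5] / [7];  common shape = (5, 2, 1, 1)

Row-insert the values π_1, π_2, … into P one at a time, bumping the leftmost entry strictly greater than the inserted value down to the next row. The recording tableau Q records, in position (i, j), the step at which that cell was added to P.
  Insert 4 (step 1): P = [4];  Q = [1]
  Insert 2 (step 2): P = [2] / [4];  Q = [1] / [2]
  Insert 9 (step 3): P = [2, 9] / [4];  Q = [1, 3] / [2]
  Insert 6 (step 4): P = [2, 6] / [4, 9];  Q = [1, 3] / [2, 4]
  Insert 3 (step 5): P = [2, 3] / [4, 6] / [9];  Q = [1, 3] / [2, 4] / [5]
  Insert 5 (step 6): P = [2, 3, 5] / [4, 6] / [9];  Q = [1, 3, 6] / [2, 4] / [5]
  Insert 1 (step 7): P = [1, 3, 5] / [2, 6] / [4] / [9];  Q = [1, 3, 6] / [2, 4] / [5] / [7]
  Insert 7 (step 8): P = [1, 3, 5, 7] / [2, 6] / [4] / [9];  Q = [1, 3, 6, 8] / [2, 4] / [5] / [7]
  Insert 8 (step 9): P = [1, 3, 5, 7, 8] / [2, 6] / [4] / [9];  Q = [1, 3, 6, 8, 9] / [2, 4] / [5] / [7]
Final shape: (5, 2, 1, 1).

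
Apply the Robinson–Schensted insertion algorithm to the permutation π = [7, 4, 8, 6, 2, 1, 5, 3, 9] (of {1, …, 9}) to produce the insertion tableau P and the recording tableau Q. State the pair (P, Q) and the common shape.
P = [1, 3, 9] / [2, 5] / [4, 6] / [7, 8];  Q = [1, 3, 9] / [2, 4] / [5, 7] / [6, 8];  common shape = (3, 2, 2, 2)

Row-insert the values π_1, π_2, … into P one at a time, bumping the leftmost entry strictly greater than the inserted value down to the next row. The recording tableau Q records, in position (i, j), the step at which that cell was added to P.
  Insert 7 (step 1): P = [7];  Q = [1]
  Insert 4 (step 2): P = [4] / [7];  Q = [1] / [2]
  Insert 8 (step 3): P = [4, 8] / [7];  Q = [1, 3] / [2]
  Insert 6 (step 4): P = [4, 6] / [7, 8];  Q = [1, 3] / [2, 4]
  Insert 2 (step 5): P = [2, 6] / [4, 8] / [7];  Q = [1, 3] / [2, 4] / [5]
  Insert 1 (step 6): P = [1, 6] / [2, 8] / [4] / [7];  Q = [1, 3] / [2, 4] / [5] / [6]
  Insert 5 (step 7): P = [1, 5] / [2, 6] / [4, 8] / [7];  Q = [1, 3] / [2, 4] / [5, 7] / [6]
  Insert 3 (step 8): P = [1, 3] / [2, 5] / [4, 6] / [7, 8];  Q = [1, 3] / [2, 4] / [5, 7] / [6, 8]
  Insert 9 (step 9): P = [1, 3, 9] / [2, 5] / [4, 6] / [7, 8];  Q = [1, 3, 9] / [2, 4] / [5, 7] / [6, 8]
Final shape: (3, 2, 2, 2).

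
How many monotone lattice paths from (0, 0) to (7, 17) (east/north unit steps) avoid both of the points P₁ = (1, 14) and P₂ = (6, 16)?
Number of paths = 196248

Inclusion–exclusion. Total paths: C(24, 7) = 346104. Through P₁: C(15, 1)·C(9, 6) = 1260. Through P₂: C(22, 6)·C(2, 1) = 149226. Since P₁ is strictly southwest of P₂, a monotone path through both must visit P₁ then P₂; paths through both = C(15, 1)·C(7, 5)·C(2, 1) = 630. Avoid both = 346104 − 1260 − 149226 + 630 = 196248.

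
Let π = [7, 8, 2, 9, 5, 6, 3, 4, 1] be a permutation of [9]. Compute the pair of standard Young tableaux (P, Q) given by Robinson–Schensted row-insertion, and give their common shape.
P = [1, 3, 4] / [2, 6, 9] / [5, 8] / [7];  Q = [1, 2, 4] / [3, 5, 6] / [7, 8] / [9];  common shape = (3, 3, 2, 1)

Row-insert the values π_1, π_2, … into P one at a time, bumping the leftmost entry strictly greater than the inserted value down to the next row. The recording tableau Q records, in position (i, j), the step at which that cell was added to P.
  Insert 7 (step 1): P = [7];  Q = [1]
  Insert 8 (step 2): P = [7, 8];  Q = [1, 2]
  Insert 2 (step 3): P = [2, 8] / [7];  Q = [1, 2] / [3]
  Insert 9 (step 4): P = [2, 8, 9] / [7];  Q = [1, 2, 4] / [3]
  Insert 5 (step 5): P = [2, 5, 9] / [7, 8];  Q = [1, 2, 4] / [3, 5]
  Insert 6 (step 6): P = [2, 5, 6] / [7, 8, 9];  Q = [1, 2, 4] / [3, 5, 6]
  Insert 3 (step 7): P = [2, 3, 6] / [5, 8, 9] / [7];  Q = [1, 2, 4] / [3, 5, 6] / [7]
  Insert 4 (step 8): P = [2, 3, 4] / [5, 6, 9] / [7, 8];  Q = [1, 2, 4] / [3, 5, 6] / [7, 8]
  Insert 1 (step 9): P = [1, 3, 4] / [2, 6, 9] / [5, 8] / [7];  Q = [1, 2, 4] / [3, 5, 6] / [7, 8] / [9]
Final shape: (3, 3, 2, 1).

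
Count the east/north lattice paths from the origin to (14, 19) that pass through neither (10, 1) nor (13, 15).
Number of paths = 631555335

Inclusion–exclusion. Total paths: C(33, 14) = 818809200. Through P₁: C(11, 10)·C(22, 4) = 80465. Through P₂: C(28, 13)·C(5, 1) = 187210800. Since P₁ is strictly southwest of P₂, a monotone path through both must visit P₁ then P₂; paths through both = C(11, 10)·C(17, 3)·C(5, 1) = 37400. Avoid both = 818809200 − 80465 − 187210800 + 37400 = 631555335.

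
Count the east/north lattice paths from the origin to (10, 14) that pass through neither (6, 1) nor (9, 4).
Number of paths = 1938271

Inclusion–exclusion. Total paths: C(24, 10) = 1961256. Through P₁: C(7, 6)·C(17, 4) = 16660. Through P₂: C(13, 9)·C(11, 1) = 7865. Since P₁ is strictly southwest of P₂, a monotone path through both must visit P₁ then P₂; paths through both = C(7, 6)·C(6, 3)·C(11, 1) = 1540. Avoid both = 1961256 − 16660 − 7865 + 1540 = 1938271.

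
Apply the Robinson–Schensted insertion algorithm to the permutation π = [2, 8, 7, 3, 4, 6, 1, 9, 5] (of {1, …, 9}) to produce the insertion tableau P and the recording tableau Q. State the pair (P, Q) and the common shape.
P = [1, 3, 4, 5, 9] / [2, 6] / [7] / [8];  Q = [1, 2, 5, 6, 8] / [3, 9] / [4] / [7];  common shape = (5, 2, 1, 1)

Row-insert the values π_1, π_2, … into P one at a time, bumping the leftmost entry strictly greater than the inserted value down to the next row. The recording tableau Q records, in position (i, j), the step at which that cell was added to P.
  Insert 2 (step 1): P = [2];  Q = [1]
  Insert 8 (step 2): P = [2, 8];  Q = [1, 2]
  Insert 7 (step 3): P = [2, 7] / [8];  Q = [1, 2] / [3]
  Insert 3 (step 4): P = [2, 3] / [7] / [8];  Q = [1, 2] / [3] / [4]
  Insert 4 (step 5): P = [2, 3, 4] / [7] / [8];  Q = [1, 2, 5] / [3] / [4]
  Insert 6 (step 6): P = [2, 3, 4, 6] / [7] / [8];  Q = [1, 2, 5, 6] / [3] / [4]
  Insert 1 (step 7): P = [1, 3, 4, 6] / [2] / [7] / [8];  Q = [1, 2, 5, 6] / [3] / [4] / [7]
  Insert 9 (step 8): P = [1, 3, 4, 6, 9] / [2] / [7] / [8];  Q = [1, 2, 5, 6, 8] / [3] / [4] / [7]
  Insert 5 (step 9): P = [1, 3, 4, 5, 9] / [2, 6] / [7] / [8];  Q = [1, 2, 5, 6, 8] / [3, 9] / [4] / [7]
Final shape: (5, 2, 1, 1).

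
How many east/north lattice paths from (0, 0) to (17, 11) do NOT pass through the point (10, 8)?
Number of paths = 16223220

Total paths from (0, 0) to (17, 11): C(28, 17) = 21474180. Paths through (10, 8): (paths (0, 0) → (10, 8)) × (paths (10, 8) → (17, 11)) = C(18, 10) · C(10, 7) = 43758 · 120 = 5250960. Avoidance count = 21474180 − 5250960 = 16223220.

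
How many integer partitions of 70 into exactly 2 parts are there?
p(70, 2 parts) = 35

Partitions of n into exactly k parts are in bijection with partitions of n − k into at most k parts (subtract 1 from each part). So p(70, exactly 2) = p(68, parts ≤ 2). Computing via the recurrence p(m, j) = p(m, j−1) + p(m−j, j) gives 35.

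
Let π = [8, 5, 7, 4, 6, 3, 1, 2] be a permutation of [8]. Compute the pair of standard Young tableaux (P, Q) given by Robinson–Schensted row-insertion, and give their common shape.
P = [1, 2] / [3, 6] / [4, 7] / [5] / [8];  Q = [1, 3] / [2, 5] / [4, 8] / [6] / [7];  common shape = (2, 2, 2, 1, 1)

Row-insert the values π_1, π_2, … into P one at a time, bumping the leftmost entry strictly greater than the inserted value down to the next row. The recording tableau Q records, in position (i, j), the step at which that cell was added to P.
  Insert 8 (step 1): P = [8];  Q = [1]
  Insert 5 (step 2): P = [5] / [8];  Q = [1] / [2]
  Insert 7 (step 3): P = [5, 7] / [8];  Q = [1, 3] / [2]
  Insert 4 (step 4): P = [4, 7] / [5] / [8];  Q = [1, 3] / [2] / [4]
  Insert 6 (step 5): P = [4, 6] / [5, 7] / [8];  Q = [1, 3] / [2, 5] / [4]
  Insert 3 (step 6): P = [3, 6] / [4, 7] / [5] / [8];  Q = [1, 3] / [2, 5] / [4] / [6]
  Insert 1 (step 7): P = [1, 6] / [3, 7] / [4] / [5] / [8];  Q = [1, 3] / [2, 5] / [4] / [6] / [7]
  Insert 2 (step 8): P = [1, 2] / [3, 6] / [4, 7] / [5] / [8];  Q = [1, 3] / [2, 5] / [4, 8] / [6] / [7]
Final shape: (2, 2, 2, 1, 1).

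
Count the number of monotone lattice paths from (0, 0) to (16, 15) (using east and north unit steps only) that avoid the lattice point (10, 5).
Number of paths = 276492171

Total paths from (0, 0) to (16, 15): C(31, 16) = 300540195. Paths through (10, 5): (paths (0, 0) → (10, 5)) × (paths (10, 5) → (16, 15)) = C(15, 10) · C(16, 6) = 3003 · 8008 = 24048024. Avoidance count = 300540195 − 24048024 = 276492171.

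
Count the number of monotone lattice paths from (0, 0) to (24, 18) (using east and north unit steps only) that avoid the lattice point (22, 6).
Number of paths = 353662837710

Total paths from (0, 0) to (24, 18): C(42, 24) = 353697121050. Paths through (22, 6): (paths (0, 0) → (22, 6)) × (paths (22, 6) → (24, 18)) = C(28, 22) · C(14, 2) = 376740 · 91 = 34283340. Avoidance count = 353697121050 − 34283340 = 353662837710.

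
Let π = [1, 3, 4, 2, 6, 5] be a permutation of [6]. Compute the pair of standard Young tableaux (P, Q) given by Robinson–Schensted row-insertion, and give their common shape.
P = [1, 2, 4, 5] / [3, 6];  Q = [1, 2, 3, 5] / [4, 6];  common shape = (4, 2)

Row-insert the values π_1, π_2, … into P one at a time, bumping the leftmost entry strictly greater than the inserted value down to the next row. The recording tableau Q records, in position (i, j), the step at which that cell was added to P.
  Insert 1 (step 1): P = [1];  Q = [1]
  Insert 3 (step 2): P = [1, 3];  Q = [1, 2]
  Insert 4 (step 3): P = [1, 3, 4];  Q = [1, 2, 3]
  Insert 2 (step 4): P = [1, 2, 4] / [3];  Q = [1, 2, 3] / [4]
  Insert 6 (step 5): P = [1, 2, 4, 6] / [3];  Q = [1, 2, 3, 5] / [4]
  Insert 5 (step 6): P = [1, 2, 4, 5] / [3, 6];  Q = [1, 2, 3, 5] / [4, 6]
Final shape: (4, 2).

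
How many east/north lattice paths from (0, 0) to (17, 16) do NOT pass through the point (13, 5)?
Number of paths = 1155107790

Total paths from (0, 0) to (17, 16): C(33, 17) = 1166803110. Paths through (13, 5): (paths (0, 0) → (13, 5)) × (paths (13, 5) → (17, 16)) = C(18, 13) · C(15, 4) = 8568 · 1365 = 11695320. Avoidance count = 1166803110 − 11695320 = 1155107790.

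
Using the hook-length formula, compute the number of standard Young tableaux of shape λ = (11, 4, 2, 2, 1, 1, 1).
# SYT of shape (11, 4, 2, 2, 1, 1, 1) = 346063872

Hook-length formula: f^λ = n! / Π hook(c), product over all cells c of the Young diagram. For λ = (11, 4, 2, 2, 1, 1, 1), n = 22 boxes. Hook lengths by row (left-to-right, top-to-bottom): [17, 13, 10, 9, 7, 6, 5, 4, 3, 2, 1]; [9, 5, 2, 1]; [6, 2]; [5, 1]; [3]; [2]; [1]. Product of hooks = 3247957440000. So f^λ = 22! / 3247957440000 = 1124000727777607680000 / 3247957440000 = 346063872.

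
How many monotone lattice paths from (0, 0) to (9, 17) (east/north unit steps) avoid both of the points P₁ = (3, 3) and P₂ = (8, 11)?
Number of paths = 2000456

Inclusion–exclusion. Total paths: C(26, 9) = 3124550. Through P₁: C(6, 3)·C(20, 6) = 775200. Through P₂: C(19, 8)·C(7, 1) = 529074. Since P₁ is strictly southwest of P₂, a monotone path through both must visit P₁ then P₂; paths through both = C(6, 3)·C(13, 5)·C(7, 1) = 180180. Avoid both = 3124550 − 775200 − 529074 + 180180 = 2000456.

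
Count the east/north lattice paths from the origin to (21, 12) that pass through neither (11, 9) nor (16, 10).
Number of paths = 216397285

Inclusion–exclusion. Total paths: C(33, 21) = 354817320. Through P₁: C(20, 11)·C(13, 10) = 48036560. Through P₂: C(26, 16)·C(7, 5) = 111546435. Since P₁ is strictly southwest of P₂, a monotone path through both must visit P₁ then P₂; paths through both = C(20, 11)·C(6, 5)·C(7, 5) = 21162960. Avoid both = 354817320 − 48036560 − 111546435 + 21162960 = 216397285.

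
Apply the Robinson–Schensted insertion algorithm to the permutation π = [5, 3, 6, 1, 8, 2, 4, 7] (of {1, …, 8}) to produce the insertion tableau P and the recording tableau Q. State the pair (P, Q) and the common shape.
P = [1, 2, 4, 7] / [3, 6, 8] / [5];  Q = [1, 3, 5, 8] / [2, 6, 7] / [4];  common shape = (4, 3, 1)

Row-insert the values π_1, π_2, … into P one at a time, bumping the leftmost entry strictly greater than the inserted value down to the next row. The recording tableau Q records, in position (i, j), the step at which that cell was added to P.
  Insert 5 (step 1): P = [5];  Q = [1]
  Insert 3 (step 2): P = [3] / [5];  Q = [1] / [2]
  Insert 6 (step 3): P = [3, 6] / [5];  Q = [1, 3] / [2]
  Insert 1 (step 4): P = [1, 6] / [3] / [5];  Q = [1, 3] / [2] / [4]
  Insert 8 (step 5): P = [1, 6, 8] / [3] / [5];  Q = [1, 3, 5] / [2] / [4]
  Insert 2 (step 6): P = [1, 2, 8] / [3, 6] / [5];  Q = [1, 3, 5] / [2, 6] / [4]
  Insert 4 (step 7): P = [1, 2, 4] / [3, 6, 8] / [5];  Q = [1, 3, 5] / [2, 6, 7] / [4]
  Insert 7 (step 8): P = [1, 2, 4, 7] / [3, 6, 8] / [5];  Q = [1, 3, 5, 8] / [2, 6, 7] / [4]
Final shape: (4, 3, 1).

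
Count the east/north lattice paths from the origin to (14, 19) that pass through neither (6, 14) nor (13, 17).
Number of paths = 423599130

Inclusion–exclusion. Total paths: C(33, 14) = 818809200. Through P₁: C(20, 6)·C(13, 8) = 49884120. Through P₂: C(30, 13)·C(3, 1) = 359279550. Since P₁ is strictly southwest of P₂, a monotone path through both must visit P₁ then P₂; paths through both = C(20, 6)·C(10, 7)·C(3, 1) = 13953600. Avoid both = 818809200 − 49884120 − 359279550 + 13953600 = 423599130.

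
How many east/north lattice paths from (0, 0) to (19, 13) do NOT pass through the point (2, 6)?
Number of paths = 337682688

Total paths from (0, 0) to (19, 13): C(32, 19) = 347373600. Paths through (2, 6): (paths (0, 0) → (2, 6)) × (paths (2, 6) → (19, 13)) = C(8, 2) · C(24, 17) = 28 · 346104 = 9690912. Avoidance count = 347373600 − 9690912 = 337682688.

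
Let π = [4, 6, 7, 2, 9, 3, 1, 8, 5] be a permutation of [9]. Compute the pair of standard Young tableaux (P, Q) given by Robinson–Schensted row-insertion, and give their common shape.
P = [1, 3, 5, 8] / [2, 6, 7] / [4, 9];  Q = [1, 2, 3, 5] / [4, 6, 8] / [7, 9];  common shape = (4, 3, 2)

Row-insert the values π_1, π_2, … into P one at a time, bumping the leftmost entry strictly greater than the inserted value down to the next row. The recording tableau Q records, in position (i, j), the step at which that cell was added to P.
  Insert 4 (step 1): P = [4];  Q = [1]
  Insert 6 (step 2): P = [4, 6];  Q = [1, 2]
  Insert 7 (step 3): P = [4, 6, 7];  Q = [1, 2, 3]
  Insert 2 (step 4): P = [2, 6, 7] / [4];  Q = [1, 2, 3] / [4]
  Insert 9 (step 5): P = [2, 6, 7, 9] / [4];  Q = [1, 2, 3, 5] / [4]
  Insert 3 (step 6): P = [2, 3, 7, 9] / [4, 6];  Q = [1, 2, 3, 5] / [4, 6]
  Insert 1 (step 7): P = [1, 3, 7, 9] / [2, 6] / [4];  Q = [1, 2, 3, 5] / [4, 6] / [7]
  Insert 8 (step 8): P = [1, 3, 7, 8] / [2, 6, 9] / [4];  Q = [1, 2, 3, 5] / [4, 6, 8] / [7]
  Insert 5 (step 9): P = [1, 3, 5, 8] / [2, 6, 7] / [4, 9];  Q = [1, 2, 3, 5] / [4, 6, 8] / [7, 9]
Final shape: (4, 3, 2).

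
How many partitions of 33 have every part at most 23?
p(33, parts ≤ 23) = 10046

Use the recurrence p(n, m) = p(n, m−1) + p(n−m, m): either the largest part is < m (count p(n, m−1)) or the largest part is exactly m (remove one copy of m, count p(n−m, m)). With p(0, ·) = 1 this gives p(33, parts ≤ 23) = 10046. (By conjugating Young diagrams, this also counts partitions of 33 into at most 23 parts.)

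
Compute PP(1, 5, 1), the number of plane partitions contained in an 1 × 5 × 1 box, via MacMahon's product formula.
PP(1, 5, 1) = 6

Evaluate the triple product over i = 1..1, j = 1..5, k = 1..1. The factors are (2/1) · (3/2) · (4/3) · (5/4) · (6/5). The numerators and denominators telescope so the product is an integer; carrying out the multiplication exactly gives PP(1, 5, 1) = 6.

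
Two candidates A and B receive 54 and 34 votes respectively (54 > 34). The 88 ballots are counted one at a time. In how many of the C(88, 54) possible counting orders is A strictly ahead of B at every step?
Strict-lead orderings = 618540258932365020852300

Total orderings of the 88 votes with 54 for A: C(88, 54) = 2721577139302406091750120. By the Bertrand ballot formula (Cycle Lemma / reflection principle), the number of orderings in which A is strictly ahead of B throughout is (p − q)/(p + q) · C(p + q, p) = (54 − 34)/(54 + 34) · 2721577139302406091750120 = 618540258932365020852300.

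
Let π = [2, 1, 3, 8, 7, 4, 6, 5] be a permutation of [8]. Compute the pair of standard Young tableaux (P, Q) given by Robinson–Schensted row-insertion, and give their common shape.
P = [1, 3, 4, 5] / [2, 6] / [7] / [8];  Q = [1, 3, 4, 7] / [2, 5] / [6] / [8];  common shape = (4, 2, 1, 1)

Row-insert the values π_1, π_2, … into P one at a time, bumping the leftmost entry strictly greater than the inserted value down to the next row. The recording tableau Q records, in position (i, j), the step at which that cell was added to P.
  Insert 2 (step 1): P = [2];  Q = [1]
  Insert 1 (step 2): P = [1] / [2];  Q = [1] / [2]
  Insert 3 (step 3): P = [1, 3] / [2];  Q = [1, 3] / [2]
  Insert 8 (step 4): P = [1, 3, 8] / [2];  Q = [1, 3, 4] / [2]
  Insert 7 (step 5): P = [1, 3, 7] / [2, 8];  Q = [1, 3, 4] / [2, 5]
  Insert 4 (step 6): P = [1, 3, 4] / [2, 7] / [8];  Q = [1, 3, 4] / [2, 5] / [6]
  Insert 6 (step 7): P = [1, 3, 4, 6] / [2, 7] / [8];  Q = [1, 3, 4, 7] / [2, 5] / [6]
  Insert 5 (step 8): P = [1, 3, 4, 5] / [2, 6] / [7] / [8];  Q = [1, 3, 4, 7] / [2, 5] / [6] / [8]
Final shape: (4, 2, 1, 1).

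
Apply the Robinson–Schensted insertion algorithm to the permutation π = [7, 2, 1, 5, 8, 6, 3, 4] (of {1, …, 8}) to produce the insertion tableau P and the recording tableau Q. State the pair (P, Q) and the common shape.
P = [1, 3, 4] / [2, 5, 6] / [7, 8];  Q = [1, 4, 5] / [2, 6, 8] / [3, 7];  common shape = (3, 3, 2)

Row-insert the values π_1, π_2, … into P one at a time, bumping the leftmost entry strictly greater than the inserted value down to the next row. The recording tableau Q records, in position (i, j), the step at which that cell was added to P.
  Insert 7 (step 1): P = [7];  Q = [1]
  Insert 2 (step 2): P = [2] / [7];  Q = [1] / [2]
  Insert 1 (step 3): P = [1] / [2] / [7];  Q = [1] / [2] / [3]
  Insert 5 (step 4): P = [1, 5] / [2] / [7];  Q = [1, 4] / [2] / [3]
  Insert 8 (step 5): P = [1, 5, 8] / [2] / [7];  Q = [1, 4, 5] / [2] / [3]
  Insert 6 (step 6): P = [1, 5, 6] / [2, 8] / [7];  Q = [1, 4, 5] / [2, 6] / [3]
  Insert 3 (step 7): P = [1, 3, 6] / [2, 5] / [7, 8];  Q = [1, 4, 5] / [2, 6] / [3, 7]
  Insert 4 (step 8): P = [1, 3, 4] / [2, 5, 6] / [7, 8];  Q = [1, 4, 5] / [2, 6, 8] / [3, 7]
Final shape: (3, 3, 2).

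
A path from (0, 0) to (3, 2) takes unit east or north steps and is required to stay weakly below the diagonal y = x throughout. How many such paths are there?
Number of paths = 5

By the reflection principle (André's argument), the number of monotone paths to (3, 2) with n ≤ m that never go above y = x is C(5, 3) − C(5, 4) = 10 − 5 = 5.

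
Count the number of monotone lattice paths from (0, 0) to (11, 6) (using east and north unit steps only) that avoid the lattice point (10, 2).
Number of paths = 12046

Total paths from (0, 0) to (11, 6): C(17, 11) = 12376. Paths through (10, 2): (paths (0, 0) → (10, 2)) × (paths (10, 2) → (11, 6)) = C(12, 10) · C(5, 1) = 66 · 5 = 330. Avoidance count = 12376 − 330 = 12046.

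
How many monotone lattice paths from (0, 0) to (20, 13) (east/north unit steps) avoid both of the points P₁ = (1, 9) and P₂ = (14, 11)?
Number of paths = 448300090

Inclusion–exclusion. Total paths: C(33, 20) = 573166440. Through P₁: C(10, 1)·C(23, 19) = 88550. Through P₂: C(25, 14)·C(8, 6) = 124807200. Since P₁ is strictly southwest of P₂, a monotone path through both must visit P₁ then P₂; paths through both = C(10, 1)·C(15, 13)·C(8, 6) = 29400. Avoid both = 573166440 − 88550 − 124807200 + 29400 = 448300090.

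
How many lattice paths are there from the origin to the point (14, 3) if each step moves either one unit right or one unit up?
Number of paths = 680

A monotone lattice path from (0, 0) to (14, 3) consists of 14 east steps and 3 north steps in some order, so it is determined by which 14 of the 17 steps are east. The count is C(17, 14) = 680.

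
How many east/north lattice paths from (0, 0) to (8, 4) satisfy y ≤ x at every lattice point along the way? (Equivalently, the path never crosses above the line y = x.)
Number of paths = 275

By the reflection principle (André's argument), the number of monotone paths to (8, 4) with n ≤ m that never go above y = x is C(12, 8) − C(12, 9) = 495 − 220 = 275.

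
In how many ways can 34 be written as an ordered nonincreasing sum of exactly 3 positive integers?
p(34, 3 parts) = 96

Partitions of n into exactly k parts are in bijection with partitions of n − k into at most k parts (subtract 1 from each part). So p(34, exactly 3) = p(31, parts ≤ 3). Computing via the recurrence p(m, j) = p(m, j−1) + p(m−j, j) gives 96.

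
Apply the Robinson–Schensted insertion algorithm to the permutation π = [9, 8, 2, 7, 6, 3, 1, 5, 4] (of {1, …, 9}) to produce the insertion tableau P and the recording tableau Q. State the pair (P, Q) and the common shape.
P = [1, 3, 4] / [2, 5] / [6] / [7] / [8] / [9];  Q = [1, 4, 8] / [2, 9] / [3] / [5] / [6] / [7];  common shape = (3, 2, 1, 1, 1, 1)

Row-insert the values π_1, π_2, … into P one at a time, bumping the leftmost entry strictly greater than the inserted value down to the next row. The recording tableau Q records, in position (i, j), the step at which that cell was added to P.
  Insert 9 (step 1): P = [9];  Q = [1]
  Insert 8 (step 2): P = [8] / [9];  Q = [1] / [2]
  Insert 2 (step 3): P = [2] / [8] / [9];  Q = [1] / [2] / [3]
  Insert 7 (step 4): P = [2, 7] / [8] / [9];  Q = [1, 4] / [2] / [3]
  Insert 6 (step 5): P = [2, 6] / [7] / [8] / [9];  Q = [1, 4] / [2] / [3] / [5]
  Insert 3 (step 6): P = [2, 3] / [6] / [7] / [8] / [9];  Q = [1, 4] / [2] / [3] / [5] / [6]
  Insert 1 (step 7): P = [1, 3] / [2] / [6] / [7] / [8] / [9];  Q = [1, 4] / [2] / [3] / [5] / [6] / [7]
  Insert 5 (step 8): P = [1, 3, 5] / [2] / [6] / [7] / [8] / [9];  Q = [1, 4, 8] / [2] / [3] / [5] / [6] / [7]
  Insert 4 (step 9): P = [1, 3, 4] / [2, 5] / [6] / [7] / [8] / [9];  Q = [1, 4, 8] / [2, 9] / [3] / [5] / [6] / [7]
Final shape: (3, 2, 1, 1, 1, 1).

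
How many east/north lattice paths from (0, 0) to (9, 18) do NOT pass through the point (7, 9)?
Number of paths = 4057625

Total paths from (0, 0) to (9, 18): C(27, 9) = 4686825. Paths through (7, 9): (paths (0, 0) → (7, 9)) × (paths (7, 9) → (9, 18)) = C(16, 7) · C(11, 2) = 11440 · 55 = 629200. Avoidance count = 4686825 − 629200 = 4057625.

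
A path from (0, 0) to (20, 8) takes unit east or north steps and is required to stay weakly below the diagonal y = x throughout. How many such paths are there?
Number of paths = 1924065

By the reflection principle (André's argument), the number of monotone paths to (20, 8) with n ≤ m that never go above y = x is C(28, 20) − C(28, 21) = 3108105 − 1184040 = 1924065.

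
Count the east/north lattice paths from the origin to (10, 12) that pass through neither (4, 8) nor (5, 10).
Number of paths = 510818

Inclusion–exclusion. Total paths: C(22, 10) = 646646. Through P₁: C(12, 4)·C(10, 6) = 103950. Through P₂: C(15, 5)·C(7, 5) = 63063. Since P₁ is strictly southwest of P₂, a monotone path through both must visit P₁ then P₂; paths through both = C(12, 4)·C(3, 1)·C(7, 5) = 31185. Avoid both = 646646 − 103950 − 63063 + 31185 = 510818.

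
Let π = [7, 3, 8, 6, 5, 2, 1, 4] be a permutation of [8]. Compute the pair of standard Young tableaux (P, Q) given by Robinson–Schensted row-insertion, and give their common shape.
P = [1, 4] / [2, 5] / [3, 8] / [6] / [7];  Q = [1, 3] / [2, 4] / [5, 8] / [6] / [7];  common shape = (2, 2, 2, 1, 1)

Row-insert the values π_1, π_2, … into P one at a time, bumping the leftmost entry strictly greater than the inserted value down to the next row. The recording tableau Q records, in position (i, j), the step at which that cell was added to P.
  Insert 7 (step 1): P = [7];  Q = [1]
  Insert 3 (step 2): P = [3] / [7];  Q = [1] / [2]
  Insert 8 (step 3): P = [3, 8] / [7];  Q = [1, 3] / [2]
  Insert 6 (step 4): P = [3, 6] / [7, 8];  Q = [1, 3] / [2, 4]
  Insert 5 (step 5): P = [3, 5] / [6, 8] / [7];  Q = [1, 3] / [2, 4] / [5]
  Insert 2 (step 6): P = [2, 5] / [3, 8] / [6] / [7];  Q = [1, 3] / [2, 4] / [5] / [6]
  Insert 1 (step 7): P = [1, 5] / [2, 8] / [3] / [6] / [7];  Q = [1, 3] / [2, 4] / [5] / [6] / [7]
  Insert 4 (step 8): P = [1, 4] / [2, 5] / [3, 8] / [6] / [7];  Q = [1, 3] / [2, 4] / [5, 8] / [6] / [7]
Final shape: (2, 2, 2, 1, 1).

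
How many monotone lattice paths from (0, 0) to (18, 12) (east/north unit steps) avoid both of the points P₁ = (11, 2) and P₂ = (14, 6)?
Number of paths = 77409981

Inclusion–exclusion. Total paths: C(30, 18) = 86493225. Through P₁: C(13, 11)·C(17, 7) = 1516944. Through P₂: C(20, 14)·C(10, 4) = 8139600. Since P₁ is strictly southwest of P₂, a monotone path through both must visit P₁ then P₂; paths through both = C(13, 11)·C(7, 3)·C(10, 4) = 573300. Avoid both = 86493225 − 1516944 − 8139600 + 573300 = 77409981.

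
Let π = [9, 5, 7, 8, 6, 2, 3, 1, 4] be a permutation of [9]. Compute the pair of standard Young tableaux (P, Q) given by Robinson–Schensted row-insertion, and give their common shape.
P = [1, 3, 4] / [2, 6, 8] / [5] / [7] / [9];  Q = [1, 3, 4] / [2, 7, 9] / [5] / [6] / [8];  common shape = (3, 3, 1, 1, 1)

Row-insert the values π_1, π_2, … into P one at a time, bumping the leftmost entry strictly greater than the inserted value down to the next row. The recording tableau Q records, in position (i, j), the step at which that cell was added to P.
  Insert 9 (step 1): P = [9];  Q = [1]
  Insert 5 (step 2): P = [5] / [9];  Q = [1] / [2]
  Insert 7 (step 3): P = [5, 7] / [9];  Q = [1, 3] / [2]
  Insert 8 (step 4): P = [5, 7, 8] / [9];  Q = [1, 3, 4] / [2]
  Insert 6 (step 5): P = [5, 6, 8] / [7] / [9];  Q = [1, 3, 4] / [2] / [5]
  Insert 2 (step 6): P = [2, 6, 8] / [5] / [7] / [9];  Q = [1, 3, 4] / [2] / [5] / [6]
  Insert 3 (step 7): P = [2, 3, 8] / [5, 6] / [7] / [9];  Q = [1, 3, 4] / [2, 7] / [5] / [6]
  Insert 1 (step 8): P = [1, 3, 8] / [2, 6] / [5] / [7] / [9];  Q = [1, 3, 4] / [2, 7] / [5] / [6] / [8]
  Insert 4 (step 9): P = [1, 3, 4] / [2, 6, 8] / [5] / [7] / [9];  Q = [1, 3, 4] / [2, 7, 9] / [5] / [6] / [8]
Final shape: (3, 3, 1, 1, 1).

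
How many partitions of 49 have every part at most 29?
p(49, parts ≤ 29) = 171438

Use the recurrence p(n, m) = p(n, m−1) + p(n−m, m): either the largest part is < m (count p(n, m−1)) or the largest part is exactly m (remove one copy of m, count p(n−m, m)). With p(0, ·) = 1 this gives p(49, parts ≤ 29) = 171438. (By conjugating Young diagrams, this also counts partitions of 49 into at most 29 parts.)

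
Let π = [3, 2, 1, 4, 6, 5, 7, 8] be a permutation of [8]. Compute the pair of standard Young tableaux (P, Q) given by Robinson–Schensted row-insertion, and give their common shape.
P = [1, 4, 5, 7, 8] / [2, 6] / [3];  Q = [1, 4, 5, 7, 8] / [2, 6] / [3];  common shape = (5, 2, 1)

Row-insert the values π_1, π_2, … into P one at a time, bumping the leftmost entry strictly greater than the inserted value down to the next row. The recording tableau Q records, in position (i, j), the step at which that cell was added to P.
  Insert 3 (step 1): P = [3];  Q = [1]
  Insert 2 (step 2): P = [2] / [3];  Q = [1] / [2]
  Insert 1 (step 3): P = [1] / [2] / [3];  Q = [1] / [2] / [3]
  Insert 4 (step 4): P = [1, 4] / [2] / [3];  Q = [1, 4] / [2] / [3]
  Insert 6 (step 5): P = [1, 4, 6] / [2] / [3];  Q = [1, 4, 5] / [2] / [3]
  Insert 5 (step 6): P = [1, 4, 5] / [2, 6] / [3];  Q = [1, 4, 5] / [2, 6] / [3]
  Insert 7 (step 7): P = [1, 4, 5, 7] / [2, 6] / [3];  Q = [1, 4, 5, 7] / [2, 6] / [3]
  Insert 8 (step 8): P = [1, 4, 5, 7, 8] / [2, 6] / [3];  Q = [1, 4, 5, 7, 8] / [2, 6] / [3]
Final shape: (5, 2, 1).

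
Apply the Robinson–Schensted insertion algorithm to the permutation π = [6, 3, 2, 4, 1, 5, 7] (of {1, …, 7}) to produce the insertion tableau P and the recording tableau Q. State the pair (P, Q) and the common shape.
P = [1, 4, 5, 7] / [2] / [3] / [6];  Q = [1, 4, 6, 7] / [2] / [3] / [5];  common shape = (4, 1, 1, 1)

Row-insert the values π_1, π_2, … into P one at a time, bumping the leftmost entry strictly greater than the inserted value down to the next row. The recording tableau Q records, in position (i, j), the step at which that cell was added to P.
  Insert 6 (step 1): P = [6];  Q = [1]
  Insert 3 (step 2): P = [3] / [6];  Q = [1] / [2]
  Insert 2 (step 3): P = [2] / [3] / [6];  Q = [1] / [2] / [3]
  Insert 4 (step 4): P = [2, 4] / [3] / [6];  Q = [1, 4] / [2] / [3]
  Insert 1 (step 5): P = [1, 4] / [2] / [3] / [6];  Q = [1, 4] / [2] / [3] / [5]
  Insert 5 (step 6): P = [1, 4, 5] / [2] / [3] / [6];  Q = [1, 4, 6] / [2] / [3] / [5]
  Insert 7 (step 7): P = [1, 4, 5, 7] / [2] / [3] / [6];  Q = [1, 4, 6, 7] / [2] / [3] / [5]
Final shape: (4, 1, 1, 1).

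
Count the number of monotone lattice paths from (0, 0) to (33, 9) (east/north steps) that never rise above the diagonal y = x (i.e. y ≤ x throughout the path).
Number of paths = 327861625

By the reflection principle (André's argument), the number of monotone paths to (33, 9) with n ≤ m that never go above y = x is C(42, 33) − C(42, 34) = 445891810 − 118030185 = 327861625.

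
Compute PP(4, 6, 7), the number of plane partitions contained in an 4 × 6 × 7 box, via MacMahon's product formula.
PP(4, 6, 7) = 12544848030

Evaluate the triple product over i = 1..4, j = 1..6, k = 1..7. The factors are (2/1) · (3/2) · (4/3) · (5/4) · (6/5) · (7/6) · (8/7) · (3/2) · … (168 factors total). The numerators and denominators telescope so the product is an integer; carrying out the multiplication exactly gives PP(4, 6, 7) = 12544848030.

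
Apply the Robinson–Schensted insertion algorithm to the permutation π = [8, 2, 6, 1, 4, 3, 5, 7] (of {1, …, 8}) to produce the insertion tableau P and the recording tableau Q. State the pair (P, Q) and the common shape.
P = [1, 3, 5, 7] / [2, 4] / [6] / [8];  Q = [1, 3, 7, 8] / [2, 5] / [4] / [6];  common shape = (4, 2, 1, 1)

Row-insert the values π_1, π_2, … into P one at a time, bumping the leftmost entry strictly greater than the inserted value down to the next row. The recording tableau Q records, in position (i, j), the step at which that cell was added to P.
  Insert 8 (step 1): P = [8];  Q = [1]
  Insert 2 (step 2): P = [2] / [8];  Q = [1] / [2]
  Insert 6 (step 3): P = [2, 6] / [8];  Q = [1, 3] / [2]
  Insert 1 (step 4): P = [1, 6] / [2] / [8];  Q = [1, 3] / [2] / [4]
  Insert 4 (step 5): P = [1, 4] / [2, 6] / [8];  Q = [1, 3] / [2, 5] / [4]
  Insert 3 (step 6): P = [1, 3] / [2, 4] / [6] / [8];  Q = [1, 3] / [2, 5] / [4] / [6]
  Insert 5 (step 7): P = [1, 3, 5] / [2, 4] / [6] / [8];  Q = [1, 3, 7] / [2, 5] / [4] / [6]
  Insert 7 (step 8): P = [1, 3, 5, 7] / [2, 4] / [6] / [8];  Q = [1, 3, 7, 8] / [2, 5] / [4] / [6]
Final shape: (4, 2, 1, 1).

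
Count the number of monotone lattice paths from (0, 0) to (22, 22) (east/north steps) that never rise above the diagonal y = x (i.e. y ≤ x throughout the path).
Number of paths = 91482563640

By the reflection principle (André's argument), the number of monotone paths to (22, 22) with n ≤ m that never go above y = x is C(44, 22) − C(44, 23) = 2104098963720 − 2012616400080 = 91482563640.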